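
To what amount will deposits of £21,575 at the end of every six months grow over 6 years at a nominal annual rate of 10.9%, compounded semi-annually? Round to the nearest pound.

Periodic rate i = 0.109/2 = 0.0545; n = 6 × 2 = 12 periods.
FV = PMT · [(1+i)^n − 1] / i = 21575 · 16.338038 = 352,493.1699

£352,493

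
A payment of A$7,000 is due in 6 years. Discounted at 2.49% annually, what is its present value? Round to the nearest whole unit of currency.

A$6,040

Discount factor = (1+0.0249)^(−6) = 0.862802; PV = 7,000 × 0.862802 = 6,039.6126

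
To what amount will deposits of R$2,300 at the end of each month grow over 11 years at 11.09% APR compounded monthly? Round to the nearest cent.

i = 0.1109/12 = 0.00924167 per month; n = 11·12 = 132.
FV = 2300 × [(1+0.00924167)^132 − 1] / 0.00924167 = 2300 × 256.222981 = 589,312.8573

R$589,312.86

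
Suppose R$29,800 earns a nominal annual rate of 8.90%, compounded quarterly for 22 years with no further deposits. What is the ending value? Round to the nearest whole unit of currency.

With 4 periods per year: i = 0.02225, n = 88.
29,800 × (1+0.02225)^88 = 29,800 × 6.934681 = 206,653.4957

R$206,653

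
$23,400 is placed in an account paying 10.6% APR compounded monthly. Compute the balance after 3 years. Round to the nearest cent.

$32,115.53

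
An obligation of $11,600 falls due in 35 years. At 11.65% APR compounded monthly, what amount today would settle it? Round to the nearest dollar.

With 12 periods per year: i = 0.00970833, n = 420.
PV = FV·(1+i)^(−n) = 11,600 × 0.017286 = 200.5224

$201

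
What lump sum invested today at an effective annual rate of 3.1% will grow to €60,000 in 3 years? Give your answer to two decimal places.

PV = 60,000 / (1 + 0.031)^3 = 60,000 / 1.095913 = 54,748.8819

€54,748.88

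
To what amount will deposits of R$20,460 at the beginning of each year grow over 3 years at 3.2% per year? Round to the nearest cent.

FV = 20460 × [(1+0.032)^3 − 1] / 0.032 × (1+i) = 20460 × 3.196129 = 65,392.7946
(Beginning-of-period payments → annuity-due factor ×(1+i).)

R$65,392.79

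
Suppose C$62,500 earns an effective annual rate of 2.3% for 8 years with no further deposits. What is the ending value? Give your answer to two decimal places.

C$74,969.58

FV = PV·(1+i)^n = 62,500 × 1.199513 = 74,969.5816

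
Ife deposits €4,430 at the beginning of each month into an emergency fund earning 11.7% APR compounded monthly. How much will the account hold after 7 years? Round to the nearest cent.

€577,730.26

i = 0.117/12 = 0.00975 per month; n = 7·12 = 84.
Accumulation factor s(84|0.00975) × (1+i) = 130.413152; FV = 4430 × 130.413152 = 577,730.2636
(annuity-due: payments at period start, so ×(1+i).)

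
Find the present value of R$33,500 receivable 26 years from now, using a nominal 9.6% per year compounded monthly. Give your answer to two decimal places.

R$2,788.42

Periodic rate i = 0.096/12 = 0.008; n = 26 × 12 = 312 periods.
PV = 33,500 / (1 + 0.008)^312 = 33,500 / 12.013955 = 2,788.4239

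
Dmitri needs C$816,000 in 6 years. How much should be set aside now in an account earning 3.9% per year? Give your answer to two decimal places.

C$648,629.76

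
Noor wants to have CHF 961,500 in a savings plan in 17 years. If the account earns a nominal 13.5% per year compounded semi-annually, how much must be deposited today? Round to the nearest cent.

CHF 104,337.70

i = 0.135/2 = 0.0675 per half-year; n = 17·2 = 34.
Discount factor = (1+0.0675)^(−34) = 0.108516; PV = 961,500 × 0.108516 = 104,337.6961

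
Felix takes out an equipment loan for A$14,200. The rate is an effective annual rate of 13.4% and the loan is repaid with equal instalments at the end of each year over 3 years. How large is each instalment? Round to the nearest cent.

PMT = 14200 / ( [1 − (1+0.134)^(−3)] / 0.134 ) = 14200 / 2.345208 = 6,054.9002

A$6,054.90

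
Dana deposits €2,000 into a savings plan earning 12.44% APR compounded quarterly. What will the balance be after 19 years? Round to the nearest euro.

With 4 periods per year: i = 0.0311, n = 76.
FV = 2,000 × (1 + 0.0311)^76 = 20,506.4176

€20,506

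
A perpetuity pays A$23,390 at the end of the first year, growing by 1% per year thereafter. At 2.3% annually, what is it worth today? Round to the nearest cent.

A$1,799,230.77

PV = PMT / (i − g) = 23390 / (0.023 − 0.01) = 23390 / 0.013000 = 1,799,230.7692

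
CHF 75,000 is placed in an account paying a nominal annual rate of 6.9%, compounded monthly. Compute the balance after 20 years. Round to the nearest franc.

i = 0.069/12 = 0.00575 per month; n = 20·12 = 240.
FV = PV·(1+i)^n = 75,000 × 3.959222 = 296,941.6803

CHF 296,942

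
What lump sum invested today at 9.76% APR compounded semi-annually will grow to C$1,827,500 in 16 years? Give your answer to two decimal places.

C$397,824.63

With 2 periods per year: i = 0.0488, n = 32.
PV = 1,827,500 / (1 + 0.0488)^32 = 1,827,500 / 4.593733 = 397,824.6303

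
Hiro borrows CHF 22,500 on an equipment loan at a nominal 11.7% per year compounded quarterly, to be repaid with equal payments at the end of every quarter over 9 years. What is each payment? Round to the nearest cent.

Periodic rate i = 0.117/4 = 0.02925; n = 9 × 4 = 36 periods.
PMT = 22500 / ( [1 − (1+0.02925)^(−36)] / 0.02925 ) = 22500 / 22.078635 = 1,019.0848

CHF 1,019.08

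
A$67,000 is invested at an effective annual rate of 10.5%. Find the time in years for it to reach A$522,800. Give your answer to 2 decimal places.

n = ln(522800/67000) / ln(1+0.105) = ln(7.80299) / 0.099845 = 20.5769 years

20.58 years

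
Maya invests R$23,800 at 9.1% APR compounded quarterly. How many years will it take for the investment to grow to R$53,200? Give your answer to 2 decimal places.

Periodic rate i = 0.091/4 = 0.02275.
n = ln(53200/23800) / ln(1+0.02275) = ln(2.23529) / 0.022495 = 35.7577 quarters
= 35.7577/4 years

8.94 years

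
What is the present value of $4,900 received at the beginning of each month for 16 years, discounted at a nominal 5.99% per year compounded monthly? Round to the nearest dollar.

With 12 periods per year: i = 0.00499167, n = 192.
PV = PMT · [1 − (1+i)^(−n)] / i × (1+i) = 4900 · 123.936833 = 607,290.4835
(annuity-due: payments at period start, so ×(1+i).)

$607,290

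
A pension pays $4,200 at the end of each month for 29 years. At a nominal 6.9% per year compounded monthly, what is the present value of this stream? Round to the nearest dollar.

$631,112

i = 0.069/12 = 0.00575 per month; n = 29·12 = 348.
PV = PMT · [1 − (1+i)^(−n)] / i = 4200 · 150.264859 = 631,112.4083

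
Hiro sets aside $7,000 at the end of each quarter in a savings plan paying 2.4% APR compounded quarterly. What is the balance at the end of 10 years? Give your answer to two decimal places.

$315,394.13

Periodic rate i = 0.024/4 = 0.006; n = 10 × 4 = 40 periods.
Accumulation factor s(40|0.006) = 45.056304; FV = 7000 × 45.056304 = 315,394.1263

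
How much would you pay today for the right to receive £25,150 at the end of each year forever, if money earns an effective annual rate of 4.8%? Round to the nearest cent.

£523,958.33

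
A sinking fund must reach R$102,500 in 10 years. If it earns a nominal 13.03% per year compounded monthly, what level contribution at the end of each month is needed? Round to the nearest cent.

i = 0.1303/12 = 0.0108583 per month; n = 10·12 = 120.
FV-annuity factor = 244.472440; PMT = 102500 / 244.472440 = 419.2702

R$419.27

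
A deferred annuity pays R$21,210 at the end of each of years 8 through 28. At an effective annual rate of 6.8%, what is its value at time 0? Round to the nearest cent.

PV at t=7 (ordinary 21-year annuity): 21210 × a(21|0.068) = 21210 × 11.011900 = 233,562.4054
Discount back 7 years: 233,562.4054 × (1+0.068)^(−7) = 233,562.4054 × 0.630959 = 147,368.3329

R$147,368.33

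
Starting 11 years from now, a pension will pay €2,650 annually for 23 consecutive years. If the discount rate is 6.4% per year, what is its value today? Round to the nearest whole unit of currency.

Value one period before first payment (t=10): 2650 × [1 − (1+0.064)^(−23)] / 0.064 = 2650 × 11.873866 = 31,465.7448
PV₀ = 31,465.7448 / (1+0.064)^10 = 31,465.7448 / 1.859586 = 16,920.8329

€16,921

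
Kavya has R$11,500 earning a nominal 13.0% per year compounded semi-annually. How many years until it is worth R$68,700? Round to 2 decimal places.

Periodic rate i = 0.13/2 = 0.065.
n = ln(68700/11500) / ln(1+0.065) = ln(5.97391) / 0.062975 = 28.3828 half-years
= 28.3828/2 years

14.19 years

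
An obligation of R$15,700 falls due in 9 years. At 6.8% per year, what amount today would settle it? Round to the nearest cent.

PV = 15,700 / (1 + 0.068)^9 = 15,700 / 1.807762 = 8,684.7711

R$8,684.77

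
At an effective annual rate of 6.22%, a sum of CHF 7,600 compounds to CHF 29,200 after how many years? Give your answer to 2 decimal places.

n = ln(29200/7600) / ln(1+0.0622) = ln(3.84211) / 0.060342 = 22.3064 years

22.31 years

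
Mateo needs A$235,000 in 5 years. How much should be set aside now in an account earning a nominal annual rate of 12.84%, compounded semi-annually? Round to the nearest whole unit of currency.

A$126,135

With 2 periods per year: i = 0.0642, n = 10.
Discount factor = (1+0.0642)^(−10) = 0.536744; PV = 235,000 × 0.536744 = 126,134.9143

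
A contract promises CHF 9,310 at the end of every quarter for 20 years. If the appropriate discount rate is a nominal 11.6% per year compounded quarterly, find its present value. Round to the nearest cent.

CHF 288,426.67

Periodic rate i = 0.116/4 = 0.029; n = 20 × 4 = 80 periods.
PV = PMT · [1 − (1+i)^(−n)] / i = 9310 · 30.980308 = 288,426.6675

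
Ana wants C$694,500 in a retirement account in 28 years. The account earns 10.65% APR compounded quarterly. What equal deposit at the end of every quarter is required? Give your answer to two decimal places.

i = 0.1065/4 = 0.026625 per quarter; n = 28·4 = 112.
PMT = 694500 / ( [(1+0.026625)^112 − 1] / 0.026625 ) = 694500 / 675.025200 = 1,028.8505

C$1,028.85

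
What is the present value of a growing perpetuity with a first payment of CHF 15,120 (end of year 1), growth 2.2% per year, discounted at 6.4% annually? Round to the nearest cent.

CHF 360,000.00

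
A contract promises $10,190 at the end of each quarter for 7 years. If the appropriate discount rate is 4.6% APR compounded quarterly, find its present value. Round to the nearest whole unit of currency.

$242,760

Periodic rate i = 0.046/4 = 0.0115; n = 7 × 4 = 28 periods.
Annuity factor a(28|0.0115) = 23.823392; PV = 10190 × 23.823392 = 242,760.3626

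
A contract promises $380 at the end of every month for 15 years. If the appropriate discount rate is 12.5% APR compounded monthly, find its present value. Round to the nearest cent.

$30,831.09

i = 0.125/12 = 0.0104167 per month; n = 15·12 = 180.
PV = PMT · [1 − (1+i)^(−n)] / i = 380 · 81.134449 = 30,831.0906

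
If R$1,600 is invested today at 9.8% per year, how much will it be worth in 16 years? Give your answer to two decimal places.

R$7,140.97

FV = PV·(1+i)^n = 1,600 × 4.463108 = 7,140.9736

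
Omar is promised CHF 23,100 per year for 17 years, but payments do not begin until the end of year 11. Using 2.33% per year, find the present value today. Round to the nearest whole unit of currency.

CHF 255,132

PV at t=10 (ordinary 17-year annuity): 23100 × a(17|0.0233) = 23100 × 13.905396 = 321,214.6498
Discount back 10 years: 321,214.6498 × (1+0.0233)^(−10) = 321,214.6498 × 0.794274 = 255,132.3932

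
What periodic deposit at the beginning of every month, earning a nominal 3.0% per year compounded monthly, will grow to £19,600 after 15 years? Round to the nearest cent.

Periodic rate i = 0.03/12 = 0.0025; n = 15 × 12 = 180 periods.
FV-annuity factor × (1+i) = 227.540122; PMT = 19600 / 227.540122 = 86.1387

£86.14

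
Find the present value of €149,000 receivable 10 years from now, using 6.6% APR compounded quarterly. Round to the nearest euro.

Periodic rate i = 0.066/4 = 0.0165; n = 10 × 4 = 40 periods.
Discount factor = (1+0.0165)^(−40) = 0.519643; PV = 149,000 × 0.519643 = 77,426.7356

€77,427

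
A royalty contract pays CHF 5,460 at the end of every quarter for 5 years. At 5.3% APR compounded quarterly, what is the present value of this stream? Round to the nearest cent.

CHF 95,378.06

With 4 periods per year: i = 0.01325, n = 20.
PV = 5460 × [1 − (1+0.01325)^(−20)] / 0.01325 = 5460 × 17.468509 = 95,378.0584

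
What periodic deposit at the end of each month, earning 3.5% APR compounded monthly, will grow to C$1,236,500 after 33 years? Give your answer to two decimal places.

C$1,662.96

With 12 periods per year: i = 0.00291667, n = 396.
PMT = 1.2365e+06 / ( [(1+0.00291667)^396 − 1] / 0.00291667 ) = 1.2365e+06 / 743.551552 = 1,662.9647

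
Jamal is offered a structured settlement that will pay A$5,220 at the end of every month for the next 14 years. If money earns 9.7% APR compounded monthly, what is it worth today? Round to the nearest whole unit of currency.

i = 0.097/12 = 0.00808333 per month; n = 14·12 = 168.
PV = 5220 × [1 − (1+0.00808333)^(−168)] / 0.00808333 = 5220 × 91.721763 = 478,787.6034

A$478,788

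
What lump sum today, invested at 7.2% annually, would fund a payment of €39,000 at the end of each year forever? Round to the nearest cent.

€541,666.67

PV = PMT / i = 39000 / 0.072 = 541,666.6667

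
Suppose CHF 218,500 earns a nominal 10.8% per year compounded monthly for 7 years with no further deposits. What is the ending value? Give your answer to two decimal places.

CHF 463,777.21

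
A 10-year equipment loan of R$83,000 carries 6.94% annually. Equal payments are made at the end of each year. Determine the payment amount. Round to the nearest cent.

PMT = 83000 / ( [1 − (1+0.0694)^(−10)] / 0.0694 ) = 83000 / 7.043103 = 11,784.5787

R$11,784.58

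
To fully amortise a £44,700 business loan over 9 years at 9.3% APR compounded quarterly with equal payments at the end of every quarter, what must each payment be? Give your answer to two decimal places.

i = 0.093/4 = 0.02325 per quarter; n = 9·4 = 36.
Annuity-PV factor = 24.207459; PMT = 44700 / 24.207459 = 1,846.5383

£1,846.54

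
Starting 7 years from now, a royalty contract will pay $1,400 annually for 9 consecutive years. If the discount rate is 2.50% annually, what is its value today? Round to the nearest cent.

$9,622.55

PV at t=6 (ordinary 9-year annuity): 1400 × a(9|0.025) = 1400 × 7.970866 = 11,159.2117
Discount back 6 years: 11,159.2117 × (1+0.025)^(−6) = 11,159.2117 × 0.862297 = 9,622.5533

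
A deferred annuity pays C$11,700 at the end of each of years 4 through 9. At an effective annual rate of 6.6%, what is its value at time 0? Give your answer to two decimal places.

C$46,612.16

PV at t=3 (ordinary 6-year annuity): 11700 × a(6|0.066) = 11700 × 4.825974 = 56,463.8918
Discount back 3 years: 56,463.8918 × (1+0.066)^(−3) = 56,463.8918 × 0.825521 = 46,612.1564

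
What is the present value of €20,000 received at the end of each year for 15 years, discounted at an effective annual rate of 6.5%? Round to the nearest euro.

PV = PMT · [1 − (1+i)^(−n)] / i = 20000 · 9.402669 = 188,053.3771

€188,053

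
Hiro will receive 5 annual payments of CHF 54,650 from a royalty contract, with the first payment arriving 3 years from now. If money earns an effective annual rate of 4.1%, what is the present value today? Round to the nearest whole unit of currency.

CHF 223,876

PV at t=2 (ordinary 5-year annuity): 54650 × a(5|0.041) = 54650 × 4.439344 = 242,610.1344
PV₀ = 242,610.1344 / (1+0.041)^2 = 242,610.1344 / 1.083681 = 223,875.9694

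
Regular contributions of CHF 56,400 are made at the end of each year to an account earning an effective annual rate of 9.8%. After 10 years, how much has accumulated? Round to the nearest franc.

Accumulation factor s(10|0.098) = 15.785383; FV = 56400 × 15.785383 = 890,295.5744

CHF 890,296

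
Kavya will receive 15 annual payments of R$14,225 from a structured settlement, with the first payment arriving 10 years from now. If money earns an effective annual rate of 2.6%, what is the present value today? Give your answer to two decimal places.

R$138,773.21

Value one period before first payment (t=9): 14225 × [1 − (1+0.026)^(−15)] / 0.026 = 14225 × 12.290784 = 174,836.4045
Discount back 9 years: 174,836.4045 × (1+0.026)^(−9) = 174,836.4045 × 0.793732 = 138,773.2054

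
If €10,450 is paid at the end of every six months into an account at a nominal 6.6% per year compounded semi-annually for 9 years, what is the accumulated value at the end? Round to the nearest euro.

€251,412

Periodic rate i = 0.066/2 = 0.033; n = 9 × 2 = 18 periods.
Accumulation factor s(18|0.033) = 24.058522; FV = 10450 × 24.058522 = 251,411.5521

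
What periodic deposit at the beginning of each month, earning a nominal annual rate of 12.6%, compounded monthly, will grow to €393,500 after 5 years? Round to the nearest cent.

Periodic rate i = 0.126/12 = 0.0105; n = 5 × 12 = 60 periods.
PMT = 393500 / ( [(1+0.0105)^60 − 1] / 0.0105 × (1+i) ) = 393500 / 83.867038 = 4,691.9506

€4,691.95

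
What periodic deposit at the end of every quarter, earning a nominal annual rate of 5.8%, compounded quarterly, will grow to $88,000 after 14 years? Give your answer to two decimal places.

$1,029.60

i = 0.058/4 = 0.0145 per quarter; n = 14·4 = 56.
FV-annuity factor = 85.469889; PMT = 88000 / 85.469889 = 1,029.6024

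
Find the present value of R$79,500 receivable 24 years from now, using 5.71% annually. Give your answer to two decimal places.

PV = FV·(1+i)^(−n) = 79,500 × 0.263763 = 20,969.1768

R$20,969.18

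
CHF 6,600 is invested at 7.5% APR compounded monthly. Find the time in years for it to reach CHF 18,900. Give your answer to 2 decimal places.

14.07 years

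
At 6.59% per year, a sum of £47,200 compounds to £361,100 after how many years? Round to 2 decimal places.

n = ln(361100/47200) / ln(1+0.0659) = ln(7.65042) / 0.063820 = 31.8831 years

31.88 years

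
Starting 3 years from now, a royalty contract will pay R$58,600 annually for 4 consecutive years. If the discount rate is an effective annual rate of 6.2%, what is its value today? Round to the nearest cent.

R$179,216.90

Value one period before first payment (t=2): 58600 × [1 − (1+0.062)^(−4)] / 0.062 = 58600 × 3.449295 = 202,128.7057
PV₀ = 202,128.7057 / (1+0.062)^2 = 202,128.7057 / 1.127844 = 179,216.9003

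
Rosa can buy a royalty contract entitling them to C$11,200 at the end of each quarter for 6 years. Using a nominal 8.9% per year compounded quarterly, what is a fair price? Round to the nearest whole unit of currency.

C$206,534

i = 0.089/4 = 0.02225 per quarter; n = 6·4 = 24.
PV = 11200 × [1 − (1+0.02225)^(−24)] / 0.02225 = 11200 × 18.440571 = 206,534.3933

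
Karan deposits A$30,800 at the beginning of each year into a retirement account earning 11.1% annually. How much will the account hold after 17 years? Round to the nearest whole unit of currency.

A$1,537,081

FV = PMT · [(1+i)^n − 1] / i × (1+i) = 30800 · 49.905235 = 1,537,081.2309
Payments are at the start of each period, so multiply by (1+i).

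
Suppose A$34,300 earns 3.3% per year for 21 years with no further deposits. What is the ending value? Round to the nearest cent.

A$67,826.73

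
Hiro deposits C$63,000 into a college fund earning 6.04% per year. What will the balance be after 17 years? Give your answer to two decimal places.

FV = PV·(1+i)^n = 63,000 × 2.710099 = 170,736.2638

C$170,736.26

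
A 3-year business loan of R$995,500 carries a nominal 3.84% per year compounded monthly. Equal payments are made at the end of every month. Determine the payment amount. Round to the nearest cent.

With 12 periods per year: i = 0.0032, n = 36.
Annuity-PV factor = 33.952557; PMT = 995500 / 33.952557 = 29,320.3249

R$29,320.32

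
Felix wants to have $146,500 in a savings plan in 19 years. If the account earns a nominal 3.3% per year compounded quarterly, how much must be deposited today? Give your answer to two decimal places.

$78,460.68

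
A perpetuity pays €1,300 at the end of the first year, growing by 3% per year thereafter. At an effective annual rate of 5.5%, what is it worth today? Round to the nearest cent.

PV = D₁/(r − g) = 1300/(0.055 − 0.03) = 52,000.0000

€52,000.00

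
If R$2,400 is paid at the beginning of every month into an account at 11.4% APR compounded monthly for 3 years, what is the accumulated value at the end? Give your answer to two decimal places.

R$103,412.65

i = 0.114/12 = 0.0095 per month; n = 3·12 = 36.
FV = PMT · [(1+i)^n − 1] / i × (1+i) = 2400 · 43.088606 = 103,412.6543
(annuity-due: payments at period start, so ×(1+i).)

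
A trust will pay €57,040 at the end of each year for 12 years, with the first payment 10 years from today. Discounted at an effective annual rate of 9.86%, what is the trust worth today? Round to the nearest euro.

€167,876

PV at t=9 (ordinary 12-year annuity): 57040 × a(12|0.0986) = 57040 × 6.860673 = 391,332.7674
Discount back 9 years: 391,332.7674 × (1+0.0986)^(−9) = 391,332.7674 × 0.428987 = 167,876.4829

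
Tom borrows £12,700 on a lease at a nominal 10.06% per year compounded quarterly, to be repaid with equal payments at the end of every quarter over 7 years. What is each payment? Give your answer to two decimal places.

£637.32

i = 0.1006/4 = 0.02515 per quarter; n = 7·4 = 28.
Annuity-PV factor = 19.927246; PMT = 12700 / 19.927246 = 637.3184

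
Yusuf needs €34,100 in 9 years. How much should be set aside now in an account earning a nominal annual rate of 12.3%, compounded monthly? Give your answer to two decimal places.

Periodic rate i = 0.123/12 = 0.01025; n = 9 × 12 = 108 periods.
PV = 34,100 / (1 + 0.01025)^108 = 34,100 / 3.008270 = 11,335.4194

€11,335.42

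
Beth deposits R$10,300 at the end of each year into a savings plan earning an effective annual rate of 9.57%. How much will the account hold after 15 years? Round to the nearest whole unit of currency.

R$316,308

FV = 10300 × [(1+0.0957)^15 − 1] / 0.0957 = 10300 × 30.709506 = 316,307.9118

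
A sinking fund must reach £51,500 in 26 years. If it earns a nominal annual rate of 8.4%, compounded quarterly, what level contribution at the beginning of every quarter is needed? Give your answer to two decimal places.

Periodic rate i = 0.084/4 = 0.021; n = 26 × 4 = 104 periods.
PMT = 51500 / ( [(1+0.021)^104 − 1] / 0.021 × (1+i) ) = 51500 / 373.547313 = 137.8674

£137.87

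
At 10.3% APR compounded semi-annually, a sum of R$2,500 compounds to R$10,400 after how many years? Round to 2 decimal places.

14.19 years

Periodic rate i = 0.103/2 = 0.0515.
(1+i)^n = 10400/2500 = 4.16000, so n = ln 4.16000 / ln 1.0515 = 28.3867 half-years
= 28.3867/2 years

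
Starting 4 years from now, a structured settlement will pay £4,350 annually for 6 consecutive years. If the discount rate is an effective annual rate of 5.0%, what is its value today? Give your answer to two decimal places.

PV at t=3 (ordinary 6-year annuity): 4350 × a(6|0.05) = 4350 × 5.075692 = 22,079.2605
PV₀ = 22,079.2605 / (1+0.05)^3 = 22,079.2605 / 1.157625 = 19,072.8954

£19,072.90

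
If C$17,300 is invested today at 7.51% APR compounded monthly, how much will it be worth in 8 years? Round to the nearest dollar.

Periodic rate i = 0.0751/12 = 0.00625833; n = 8 × 12 = 96 periods.
FV = 17,300 × (1 + 0.00625833)^96 = 31,488.8749

C$31,489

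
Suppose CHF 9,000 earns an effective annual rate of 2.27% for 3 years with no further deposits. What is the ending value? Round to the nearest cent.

CHF 9,626.92

FV = 9,000 × (1 + 0.0227)^3 = 9,626.9181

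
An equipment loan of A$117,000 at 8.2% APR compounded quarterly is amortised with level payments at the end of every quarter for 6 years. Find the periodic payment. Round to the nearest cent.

i = 0.082/4 = 0.0205 per quarter; n = 6·4 = 24.
PMT = 117000 / ( [1 − (1+0.0205)^(−24)] / 0.0205 ) = 117000 / 18.807232 = 6,221.0112

A$6,221.01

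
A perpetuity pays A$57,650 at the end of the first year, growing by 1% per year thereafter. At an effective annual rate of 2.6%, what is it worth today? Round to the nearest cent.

PV = PMT / (i − g) = 57650 / (0.026 − 0.01) = 57650 / 0.016000 = 3,603,125.0000

A$3,603,125.00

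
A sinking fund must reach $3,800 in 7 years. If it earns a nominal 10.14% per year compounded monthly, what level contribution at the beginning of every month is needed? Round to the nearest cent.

$30.99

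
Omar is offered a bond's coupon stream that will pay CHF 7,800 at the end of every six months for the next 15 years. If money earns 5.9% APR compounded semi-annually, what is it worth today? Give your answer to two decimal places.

i = 0.059/2 = 0.0295 per half-year; n = 15·2 = 30.
Annuity factor a(30|0.0295) = 19.727731; PV = 7800 × 19.727731 = 153,876.2991

CHF 153,876.30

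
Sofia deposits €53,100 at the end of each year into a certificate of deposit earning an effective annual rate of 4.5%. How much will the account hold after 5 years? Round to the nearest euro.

€290,495

FV = PMT · [(1+i)^n − 1] / i = 53100 · 5.470710 = 290,494.6864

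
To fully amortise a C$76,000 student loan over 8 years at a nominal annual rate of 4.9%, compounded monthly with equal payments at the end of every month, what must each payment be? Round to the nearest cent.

C$958.54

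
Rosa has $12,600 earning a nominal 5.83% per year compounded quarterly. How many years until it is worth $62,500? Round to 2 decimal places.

27.67 years

Periodic rate i = 0.0583/4 = 0.014575.
n = ln(62500/12600) / ln(1+0.014575) = ln(4.96032) / 0.014470 = 110.6767 quarters
= 110.6767/4 years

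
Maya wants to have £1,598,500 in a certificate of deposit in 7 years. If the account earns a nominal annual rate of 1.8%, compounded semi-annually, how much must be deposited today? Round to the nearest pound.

£1,410,056

i = 0.018/2 = 0.009 per half-year; n = 7·2 = 14.
PV = 1,598,500 / (1 + 0.009)^14 = 1,598,500 / 1.133643 = 1,410,055.8455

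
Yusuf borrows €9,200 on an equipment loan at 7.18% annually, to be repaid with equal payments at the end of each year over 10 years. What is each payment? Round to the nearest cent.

€1,320.79

Annuity-PV factor = 6.965512; PMT = 9200 / 6.965512 = 1,320.7930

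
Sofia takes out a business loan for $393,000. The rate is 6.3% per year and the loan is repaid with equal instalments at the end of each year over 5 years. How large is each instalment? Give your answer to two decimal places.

PMT = 393000 / ( [1 − (1+0.063)^(−5)] / 0.063 ) = 393000 / 4.178207 = 94,059.4849

$94,059.48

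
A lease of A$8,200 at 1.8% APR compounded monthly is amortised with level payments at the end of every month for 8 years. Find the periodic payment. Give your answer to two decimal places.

i = 0.018/12 = 0.0015 per month; n = 8·12 = 96.
Annuity-PV factor = 89.345883; PMT = 8200 / 89.345883 = 91.7782

A$91.78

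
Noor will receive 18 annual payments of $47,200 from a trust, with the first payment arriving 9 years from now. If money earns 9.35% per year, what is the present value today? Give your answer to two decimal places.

PV at t=8 (ordinary 18-year annuity): 47200 × a(18|0.0935) = 47200 × 8.555008 = 403,796.3580
Discount back 8 years: 403,796.3580 × (1+0.0935)^(−8) = 403,796.3580 × 0.489159 = 197,520.4646

$197,520.46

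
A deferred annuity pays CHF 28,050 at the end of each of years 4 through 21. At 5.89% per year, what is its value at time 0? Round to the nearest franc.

PV at t=3 (ordinary 18-year annuity): 28050 × a(18|0.0589) = 28050 × 10.917608 = 306,238.8929
Discount back 3 years: 306,238.8929 × (1+0.0589)^(−3) = 306,238.8929 × 0.842239 = 257,926.2245

CHF 257,926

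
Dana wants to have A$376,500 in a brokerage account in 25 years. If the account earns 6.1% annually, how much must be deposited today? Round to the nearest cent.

A$85,680.18

PV = FV·(1+i)^(−n) = 376,500 × 0.227570 = 85,680.1825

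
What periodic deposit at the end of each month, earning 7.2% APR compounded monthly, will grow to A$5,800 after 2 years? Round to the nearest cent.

A$225.41

i = 0.072/12 = 0.006 per month; n = 2·12 = 24.
FV-annuity factor = 25.731215; PMT = 5800 / 25.731215 = 225.4072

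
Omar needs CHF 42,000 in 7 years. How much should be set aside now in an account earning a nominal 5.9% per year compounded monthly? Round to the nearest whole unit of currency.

CHF 27,818

With 12 periods per year: i = 0.00491667, n = 84.
PV = 42,000 / (1 + 0.00491667)^84 = 42,000 / 1.509816 = 27,817.9527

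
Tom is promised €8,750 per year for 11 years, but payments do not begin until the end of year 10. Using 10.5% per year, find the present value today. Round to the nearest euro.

PV at t=9 (ordinary 11-year annuity): 8750 × a(11|0.105) = 8750 × 6.348211 = 55,546.8430
Discount back 9 years: 55,546.8430 × (1+0.105)^(−9) = 55,546.8430 × 0.407136 = 22,615.1191

€22,615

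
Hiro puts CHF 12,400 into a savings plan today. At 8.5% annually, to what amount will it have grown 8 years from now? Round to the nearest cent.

CHF 23,815.49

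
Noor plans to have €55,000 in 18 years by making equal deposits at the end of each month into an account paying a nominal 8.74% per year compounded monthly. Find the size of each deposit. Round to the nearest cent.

€105.57

i = 0.0874/12 = 0.00728333 per month; n = 18·12 = 216.
PMT = 55000 / ( [(1+0.00728333)^216 − 1] / 0.00728333 ) = 55000 / 521.003184 = 105.5656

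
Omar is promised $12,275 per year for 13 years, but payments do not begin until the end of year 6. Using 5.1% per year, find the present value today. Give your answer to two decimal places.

PV at t=5 (ordinary 13-year annuity): 12275 × a(13|0.051) = 12275 × 9.337274 = 114,615.0369
Discount back 5 years: 114,615.0369 × (1+0.051)^(−5) = 114,615.0369 × 0.779806 = 89,377.4620

$89,377.46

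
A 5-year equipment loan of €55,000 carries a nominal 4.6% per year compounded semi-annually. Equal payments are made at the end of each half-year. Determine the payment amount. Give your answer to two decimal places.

€6,219.46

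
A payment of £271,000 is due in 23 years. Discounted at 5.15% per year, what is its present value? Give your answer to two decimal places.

PV = 271,000 / (1 + 0.0515)^23 = 271,000 / 3.174047 = 85,379.9546

£85,379.95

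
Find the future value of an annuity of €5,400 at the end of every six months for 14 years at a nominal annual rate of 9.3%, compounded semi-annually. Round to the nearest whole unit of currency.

With 2 periods per year: i = 0.0465, n = 28.
FV = 5400 × [(1+0.0465)^28 − 1] / 0.0465 = 5400 × 55.274174 = 298,480.5373

€298,481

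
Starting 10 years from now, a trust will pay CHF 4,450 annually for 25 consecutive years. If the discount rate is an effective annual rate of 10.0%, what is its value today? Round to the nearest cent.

Value one period before first payment (t=9): 4450 × [1 − (1+0.1)^(−25)] / 0.1 = 4450 × 9.077040 = 40,392.8281
Discount back 9 years: 40,392.8281 × (1+0.1)^(−9) = 40,392.8281 × 0.424098 = 17,130.5022

CHF 17,130.50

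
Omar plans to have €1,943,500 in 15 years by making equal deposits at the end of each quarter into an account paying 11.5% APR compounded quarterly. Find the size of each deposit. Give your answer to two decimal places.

i = 0.115/4 = 0.02875 per quarter; n = 15·4 = 60.
FV-annuity factor = 155.742862; PMT = 1.9435e+06 / 155.742862 = 12,478.9025

€12,478.90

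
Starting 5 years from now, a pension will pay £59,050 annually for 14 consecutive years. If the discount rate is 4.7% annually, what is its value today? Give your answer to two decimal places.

Value one period before first payment (t=4): 59050 × [1 − (1+0.047)^(−14)] / 0.047 = 59050 × 10.091271 = 595,889.5510
PV₀ = 595,889.5510 / (1+0.047)^4 = 595,889.5510 / 1.201674 = 495,882.7984

£495,882.80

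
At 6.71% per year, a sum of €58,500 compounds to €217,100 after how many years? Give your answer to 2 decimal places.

(1+i)^n = 217100/58500 = 3.71111, so n = ln 3.71111 / ln 1.0671 = 20.1915 years

20.19 years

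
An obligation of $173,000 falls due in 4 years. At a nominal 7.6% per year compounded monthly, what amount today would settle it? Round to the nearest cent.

$127,772.36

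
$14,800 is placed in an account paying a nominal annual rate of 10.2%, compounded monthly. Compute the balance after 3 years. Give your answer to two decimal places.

i = 0.102/12 = 0.0085 per month; n = 3·12 = 36.
FV = PV·(1+i)^n = 14,800 × 1.356227 = 20,072.1645

$20,072.16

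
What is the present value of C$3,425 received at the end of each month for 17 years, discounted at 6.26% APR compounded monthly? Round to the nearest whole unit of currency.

C$429,410

Periodic rate i = 0.0626/12 = 0.00521667; n = 17 × 12 = 204 periods.
PV = PMT · [1 − (1+i)^(−n)] / i = 3425 · 125.375193 = 429,410.0370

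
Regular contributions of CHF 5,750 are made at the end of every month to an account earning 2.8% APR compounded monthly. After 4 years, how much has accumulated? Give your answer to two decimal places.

i = 0.028/12 = 0.00233333 per month; n = 4·12 = 48.
Accumulation factor s(48|0.00233333) = 50.728691; FV = 5750 × 50.728691 = 291,689.9710

CHF 291,689.97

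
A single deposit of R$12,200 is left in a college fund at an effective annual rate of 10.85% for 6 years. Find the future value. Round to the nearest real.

12,200 × (1+0.1085)^6 = 12,200 × 1.855300 = 22,634.6621

R$22,635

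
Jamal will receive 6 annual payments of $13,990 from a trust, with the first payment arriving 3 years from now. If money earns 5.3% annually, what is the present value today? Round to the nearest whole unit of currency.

$63,431

PV at t=2 (ordinary 6-year annuity): 13990 × a(6|0.053) = 13990 × 5.027357 = 70,332.7223
PV₀ = 70,332.7223 / (1+0.053)^2 = 70,332.7223 / 1.108809 = 63,430.8725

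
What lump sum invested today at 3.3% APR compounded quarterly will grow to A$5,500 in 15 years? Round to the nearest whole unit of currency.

A$3,359

Periodic rate i = 0.033/4 = 0.00825; n = 15 × 4 = 60 periods.
PV = 5,500 / (1 + 0.00825)^60 = 5,500 / 1.637170 = 3,359.4552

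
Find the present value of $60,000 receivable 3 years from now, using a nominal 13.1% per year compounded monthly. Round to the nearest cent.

$40,588.07

Periodic rate i = 0.131/12 = 0.0109167; n = 3 × 12 = 36 periods.
Discount factor = (1+0.0109167)^(−36) = 0.676468; PV = 60,000 × 0.676468 = 40,588.0709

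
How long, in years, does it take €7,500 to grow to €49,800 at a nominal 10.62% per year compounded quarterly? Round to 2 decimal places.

Periodic rate i = 0.1062/4 = 0.02655.
n = ln(49800/7500) / ln(1+0.02655) = ln(6.64000) / 0.026204 = 72.2461 quarters
= 72.2461/4 years

18.06 years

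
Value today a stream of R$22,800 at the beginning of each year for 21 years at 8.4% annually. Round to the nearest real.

R$240,144

Annuity factor a(21|0.084) × (1+i) = 10.532651; PV = 22800 × 10.532651 = 240,144.4329
(annuity-due: payments at period start, so ×(1+i).)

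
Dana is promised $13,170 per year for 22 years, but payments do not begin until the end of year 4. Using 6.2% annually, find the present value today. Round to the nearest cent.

PV at t=3 (ordinary 22-year annuity): 13170 × a(22|0.062) = 13170 × 11.834964 = 155,866.4761
Discount back 3 years: 155,866.4761 × (1+0.062)^(−3) = 155,866.4761 × 0.834885 = 130,130.5204

$130,130.52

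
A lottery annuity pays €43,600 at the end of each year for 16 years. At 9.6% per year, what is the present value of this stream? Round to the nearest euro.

€349,394

Annuity factor a(16|0.096) = 8.013633; PV = 43600 × 8.013633 = 349,394.3879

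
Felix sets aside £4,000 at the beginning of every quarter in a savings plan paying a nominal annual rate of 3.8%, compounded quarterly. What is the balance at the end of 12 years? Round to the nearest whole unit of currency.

£244,132

i = 0.038/4 = 0.0095 per quarter; n = 12·4 = 48.
FV = 4000 × [(1+0.0095)^48 − 1] / 0.0095 × (1+i) = 4000 × 61.033103 = 244,132.4134
Payments are at the start of each period, so multiply by (1+i).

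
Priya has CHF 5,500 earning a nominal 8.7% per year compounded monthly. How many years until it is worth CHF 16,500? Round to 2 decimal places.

Periodic rate i = 0.087/12 = 0.00725.
n = ln(16500/5500) / ln(1+0.00725) = ln(3.00000) / 0.007224 = 152.0814 months
= 152.0814/12 years

12.67 years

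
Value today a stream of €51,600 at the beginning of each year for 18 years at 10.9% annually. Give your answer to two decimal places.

PV = PMT · [1 − (1+i)^(−n)] / i × (1+i) = 51600 · 8.594020 = 443,451.4515
(Beginning-of-period payments → annuity-due factor ×(1+i).)

€443,451.45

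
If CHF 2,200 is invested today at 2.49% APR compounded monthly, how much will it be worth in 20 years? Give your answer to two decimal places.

CHF 3,618.07

With 12 periods per year: i = 0.002075, n = 240.
FV = 2,200 × (1 + 0.002075)^240 = 3,618.0724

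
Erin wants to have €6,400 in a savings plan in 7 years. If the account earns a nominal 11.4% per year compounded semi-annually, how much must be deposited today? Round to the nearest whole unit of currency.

€2,945

i = 0.114/2 = 0.057 per half-year; n = 7·2 = 14.
PV = FV·(1+i)^(−n) = 6,400 × 0.460204 = 2,945.3042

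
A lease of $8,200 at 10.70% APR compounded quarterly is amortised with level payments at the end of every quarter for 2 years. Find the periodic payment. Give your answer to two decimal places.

$1,152.18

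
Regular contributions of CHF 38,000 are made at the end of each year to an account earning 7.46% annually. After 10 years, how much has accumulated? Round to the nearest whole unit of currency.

CHF 536,572

FV = 38000 × [(1+0.0746)^10 − 1] / 0.0746 = 38000 × 14.120314 = 536,571.9378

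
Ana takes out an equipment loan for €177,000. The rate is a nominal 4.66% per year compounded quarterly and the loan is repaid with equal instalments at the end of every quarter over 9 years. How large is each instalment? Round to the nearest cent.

With 4 periods per year: i = 0.01165, n = 36.
PMT = 177000 / ( [1 − (1+0.01165)^(−36)] / 0.01165 ) = 177000 / 29.267222 = 6,047.7213

€6,047.72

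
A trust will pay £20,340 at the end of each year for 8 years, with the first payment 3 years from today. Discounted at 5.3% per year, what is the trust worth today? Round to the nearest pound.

PV at t=2 (ordinary 8-year annuity): 20340 × a(8|0.053) = 20340 × 6.385551 = 129,882.1153
PV₀ = 129,882.1153 / (1+0.053)^2 = 129,882.1153 / 1.108809 = 117,136.5991

£117,137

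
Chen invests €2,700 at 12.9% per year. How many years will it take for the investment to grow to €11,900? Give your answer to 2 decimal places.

(1+i)^n = 11900/2700 = 4.40741, so n = ln 4.40741 / ln 1.129 = 12.2250 years

12.22 years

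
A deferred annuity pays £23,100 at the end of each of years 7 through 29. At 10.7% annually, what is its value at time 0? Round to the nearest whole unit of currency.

£105,989

Value one period before first payment (t=6): 23100 × [1 − (1+0.107)^(−23)] / 0.107 = 23100 × 8.443764 = 195,050.9594
PV₀ = 195,050.9594 / (1+0.107)^6 = 195,050.9594 / 1.840288 = 105,989.3834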